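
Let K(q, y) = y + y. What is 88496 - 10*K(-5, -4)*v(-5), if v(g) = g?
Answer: 88096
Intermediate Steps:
K(q, y) = 2*y
88496 - 10*K(-5, -4)*v(-5) = 88496 - 10*(2*(-4))*(-5) = 88496 - 10*(-8)*(-5) = 88496 - (-80)*(-5) = 88496 - 1*400 = 88496 - 400 = 88096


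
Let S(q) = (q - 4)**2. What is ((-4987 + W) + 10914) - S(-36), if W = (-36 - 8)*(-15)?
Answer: 4987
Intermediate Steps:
W = 660 (W = -44*(-15) = 660)
S(q) = (-4 + q)**2
((-4987 + W) + 10914) - S(-36) = ((-4987 + 660) + 10914) - (-4 - 36)**2 = (-4327 + 10914) - 1*(-40)**2 = 6587 - 1*1600 = 6587 - 1600 = 4987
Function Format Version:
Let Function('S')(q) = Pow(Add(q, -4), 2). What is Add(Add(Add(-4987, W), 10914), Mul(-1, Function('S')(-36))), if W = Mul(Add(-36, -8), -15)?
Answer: 4987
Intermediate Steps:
W = 660 (W = Mul(-44, -15) = 660)
Function('S')(q) = Pow(Add(-4, q), 2)
Add(Add(Add(-4987, W), 10914), Mul(-1, Function('S')(-36))) = Add(Add(Add(-4987, 660), 10914), Mul(-1, Pow(Add(-4, -36), 2))) = Add(Add(-4327, 10914), Mul(-1, Pow(-40, 2))) = Add(6587, Mul(-1, 1600)) = Add(6587, -1600) = 4987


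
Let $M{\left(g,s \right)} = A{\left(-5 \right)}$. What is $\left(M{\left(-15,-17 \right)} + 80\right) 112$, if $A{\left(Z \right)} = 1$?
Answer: $9072$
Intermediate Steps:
$M{\left(g,s \right)} = 1$
$\left(M{\left(-15,-17 \right)} + 80\right) 112 = \left(1 + 80\right) 112 = 81 \cdot 112 = 9072$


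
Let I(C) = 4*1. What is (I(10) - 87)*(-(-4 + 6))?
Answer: 166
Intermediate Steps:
I(C) = 4
(I(10) - 87)*(-(-4 + 6)) = (4 - 87)*(-(-4 + 6)) = -(-83)*2 = -83*(-2) = 166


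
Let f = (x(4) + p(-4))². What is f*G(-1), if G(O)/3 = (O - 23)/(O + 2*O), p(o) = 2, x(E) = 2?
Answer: 384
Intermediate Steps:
f = 16 (f = (2 + 2)² = 4² = 16)
G(O) = (-23 + O)/O (G(O) = 3*((O - 23)/(O + 2*O)) = 3*((-23 + O)/((3*O))) = 3*((-23 + O)*(1/(3*O))) = 3*((-23 + O)/(3*O)) = (-23 + O)/O)
f*G(-1) = 16*((-23 - 1)/(-1)) = 16*(-1*(-24)) = 16*24 = 384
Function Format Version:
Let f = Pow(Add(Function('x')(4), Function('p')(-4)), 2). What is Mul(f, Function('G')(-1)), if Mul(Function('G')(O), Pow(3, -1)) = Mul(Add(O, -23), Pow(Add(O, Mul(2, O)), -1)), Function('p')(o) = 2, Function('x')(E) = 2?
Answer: 384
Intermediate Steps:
f = 16 (f = Pow(Add(2, 2), 2) = Pow(4, 2) = 16)
Function('G')(O) = Mul(Pow(O, -1), Add(-23, O)) (Function('G')(O) = Mul(3, Mul(Add(O, -23), Pow(Add(O, Mul(2, O)), -1))) = Mul(3, Mul(Add(-23, O), Pow(Mul(3, O), -1))) = Mul(3, Mul(Add(-23, O), Mul(Rational(1, 3), Pow(O, -1)))) = Mul(3, Mul(Rational(1, 3), Pow(O, -1), Add(-23, O))) = Mul(Pow(O, -1), Add(-23, O)))
Mul(f, Function('G')(-1)) = Mul(16, Mul(Pow(-1, -1), Add(-23, -1))) = Mul(16, Mul(-1, -24)) = Mul(16, 24) = 384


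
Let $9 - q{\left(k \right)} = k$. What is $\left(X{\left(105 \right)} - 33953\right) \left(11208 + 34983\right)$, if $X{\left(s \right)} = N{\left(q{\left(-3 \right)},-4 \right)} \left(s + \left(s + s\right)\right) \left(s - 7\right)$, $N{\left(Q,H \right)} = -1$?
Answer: $-2994239193$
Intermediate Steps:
$q{\left(k \right)} = 9 - k$
$X{\left(s \right)} = - 3 s \left(-7 + s\right)$ ($X{\left(s \right)} = - \left(s + \left(s + s\right)\right) \left(s - 7\right) = - \left(s + 2 s\right) \left(-7 + s\right) = - 3 s \left(-7 + s\right)$)
$\left(X{\left(105 \right)} - 33953\right) \left(11208 + 34983\right) = \left(3 \cdot 105 \left(7 - 105\right) - 33953\right) \left(11208 + 34983\right) = \left(3 \cdot 105 \left(7 - 105\right) - 33953\right) 46191 = \left(3 \cdot 105 \left(-98\right) - 33953\right) 46191 = \left(-30870 - 33953\right) 46191 = \left(-64823\right) 46191 = -2994239193$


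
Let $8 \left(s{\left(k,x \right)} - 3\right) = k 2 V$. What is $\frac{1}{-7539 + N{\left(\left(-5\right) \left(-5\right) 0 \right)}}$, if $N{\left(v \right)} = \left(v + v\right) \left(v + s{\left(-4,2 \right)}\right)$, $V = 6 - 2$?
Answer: $- \frac{1}{7539} \approx -0.00013264$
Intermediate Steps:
$V = 4$ ($V = 6 - 2 = 4$)
$s{\left(k,x \right)} = 3 + k$ ($s{\left(k,x \right)} = 3 + \frac{k 2 \cdot 4}{8} = 3 + \frac{2 k 4}{8} = 3 + \frac{8 k}{8} = 3 + k$)
$N{\left(v \right)} = 2 v \left(-1 + v\right)$ ($N{\left(v \right)} = \left(v + v\right) \left(v + \left(3 - 4\right)\right) = 2 v \left(v - 1\right) = 2 v \left(-1 + v\right)$)
$\frac{1}{-7539 + N{\left(\left(-5\right) \left(-5\right) 0 \right)}} = \frac{1}{-7539 + 2 \left(-5\right) \left(-5\right) 0 \left(-1 + \left(-5\right) \left(-5\right) 0\right)} = \frac{1}{-7539 + 2 \cdot 25 \cdot 0 \left(-1 + 25 \cdot 0\right)} = \frac{1}{-7539 + 2 \cdot 0 \left(-1 + 0\right)} = \frac{1}{-7539 + 2 \cdot 0 \left(-1\right)} = \frac{1}{-7539 + 0} = \frac{1}{-7539} = - \frac{1}{7539}$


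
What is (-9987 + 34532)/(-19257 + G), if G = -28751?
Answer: -24545/48008 ≈ -0.51127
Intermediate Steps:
(-9987 + 34532)/(-19257 + G) = (-9987 + 34532)/(-19257 - 28751) = 24545/(-48008) = 24545*(-1/48008) = -24545/48008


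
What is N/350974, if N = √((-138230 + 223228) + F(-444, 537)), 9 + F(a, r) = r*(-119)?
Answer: √21086/350974 ≈ 0.00041373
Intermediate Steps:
F(a, r) = -9 - 119*r (F(a, r) = -9 + r*(-119) = -9 - 119*r)
N = √21086 (N = √((-138230 + 223228) + (-9 - 119*537)) = √(84998 + (-9 - 63903)) = √(84998 - 63912) = √21086 ≈ 145.21)
N/350974 = √21086/350974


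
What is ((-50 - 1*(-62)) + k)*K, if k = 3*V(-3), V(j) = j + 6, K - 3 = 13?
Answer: 336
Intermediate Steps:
K = 16 (K = 3 + 13 = 16)
V(j) = 6 + j
k = 9 (k = 3*(6 - 3) = 3*3 = 9)
((-50 - 1*(-62)) + k)*K = ((-50 - 1*(-62)) + 9)*16 = ((-50 + 62) + 9)*16 = (12 + 9)*16 = 21*16 = 336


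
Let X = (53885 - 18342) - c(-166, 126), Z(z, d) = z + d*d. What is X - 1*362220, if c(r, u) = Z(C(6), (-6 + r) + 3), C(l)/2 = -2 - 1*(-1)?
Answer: -355236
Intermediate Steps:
C(l) = -2 (C(l) = 2*(-2 - 1*(-1)) = 2*(-2 + 1) = 2*(-1) = -2)
Z(z, d) = z + d**2
c(r, u) = -2 + (-3 + r)**2 (c(r, u) = -2 + ((-6 + r) + 3)**2 = -2 + (-3 + r)**2)
X = 6984 (X = (53885 - 18342) - (-2 + (-3 - 166)**2) = 35543 - (-2 + (-169)**2) = 35543 - (-2 + 28561) = 35543 - 1*28559 = 35543 - 28559 = 6984)
X - 1*362220 = 6984 - 1*362220 = 6984 - 362220 = -355236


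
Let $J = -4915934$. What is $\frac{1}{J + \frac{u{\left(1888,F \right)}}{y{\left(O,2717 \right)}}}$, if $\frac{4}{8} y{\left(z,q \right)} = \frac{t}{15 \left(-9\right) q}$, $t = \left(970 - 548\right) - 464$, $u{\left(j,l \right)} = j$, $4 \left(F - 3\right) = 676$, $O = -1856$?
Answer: $\frac{7}{23297542} \approx 3.0046 \cdot 10^{-7}$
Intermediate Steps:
$F = 172$ ($F = 3 + \frac{1}{4} \cdot 676 = 3 + 169 = 172$)
$t = -42$ ($t = 422 - 464 = -42$)
$y{\left(z,q \right)} = \frac{28}{45 q}$ ($y{\left(z,q \right)} = 2 \left(- \frac{42}{15 \left(-9\right) q}\right) = 2 \left(- \frac{42}{\left(-135\right) q}\right) = 2 \left(- 42 \left(- \frac{1}{135 q}\right)\right) = 2 \frac{14}{45 q} = \frac{28}{45 q}$)
$\frac{1}{J + \frac{u{\left(1888,F \right)}}{y{\left(O,2717 \right)}}} = \frac{1}{-4915934 + \frac{1888}{\frac{28}{45} \cdot \frac{1}{2717}}} = \frac{1}{-4915934 + \frac{1888}{\frac{28}{122265}}} = \frac{1}{-4915934 + 1888 \cdot \frac{122265}{28}} = \frac{1}{-4915934 + \frac{57709080}{7}} = \frac{1}{\frac{23297542}{7}} = \frac{7}{23297542}$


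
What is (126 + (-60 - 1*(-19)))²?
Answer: 7225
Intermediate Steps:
(126 + (-60 - 1*(-19)))² = (126 + (-60 + 19))² = (126 - 41)² = 85² = 7225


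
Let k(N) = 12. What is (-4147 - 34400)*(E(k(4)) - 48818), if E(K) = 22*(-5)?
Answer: 1886027616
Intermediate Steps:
E(K) = -110
(-4147 - 34400)*(E(k(4)) - 48818) = (-4147 - 34400)*(-110 - 48818) = -38547*(-48928) = 1886027616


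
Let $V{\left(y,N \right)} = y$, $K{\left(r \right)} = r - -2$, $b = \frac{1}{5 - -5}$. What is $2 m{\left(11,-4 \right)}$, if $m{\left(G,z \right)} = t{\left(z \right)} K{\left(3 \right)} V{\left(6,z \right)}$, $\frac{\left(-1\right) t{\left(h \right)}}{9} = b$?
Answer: $-54$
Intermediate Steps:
$b = \frac{1}{10}$ ($b = \frac{1}{5 + 5} = \frac{1}{10} \approx 0.1$)
$t{\left(h \right)} = - \frac{9}{10}$ ($t{\left(h \right)} = \left(-9\right) \frac{1}{10} = - \frac{9}{10}$)
$K{\left(r \right)} = 2 + r$ ($K{\left(r \right)} = r + 2 = 2 + r$)
$m{\left(G,z \right)} = -27$ ($m{\left(G,z \right)} = - \frac{9 \left(2 + 3\right)}{10} \cdot 6 = \left(- \frac{9}{10}\right) 5 \cdot 6 = \left(- \frac{9}{2}\right) 6 = -27$)
$2 m{\left(11,-4 \right)} = 2 \left(-27\right) = -54$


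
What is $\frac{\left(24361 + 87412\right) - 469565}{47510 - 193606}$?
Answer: $\frac{22362}{9131} \approx 2.449$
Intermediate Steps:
$\frac{\left(24361 + 87412\right) - 469565}{47510 - 193606} = \frac{111773 - 469565}{-146096} = \left(-357792\right) \left(- \frac{1}{146096}\right) = \frac{22362}{9131}$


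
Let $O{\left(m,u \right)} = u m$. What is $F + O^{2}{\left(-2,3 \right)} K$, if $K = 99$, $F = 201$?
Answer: $3765$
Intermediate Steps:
$O{\left(m,u \right)} = m u$
$F + O^{2}{\left(-2,3 \right)} K = 201 + \left(\left(-2\right) 3\right)^{2} \cdot 99 = 201 + \left(-6\right)^{2} \cdot 99 = 201 + 36 \cdot 99 = 201 + 3564 = 3765$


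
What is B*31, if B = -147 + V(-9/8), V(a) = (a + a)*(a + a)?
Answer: -70401/16 ≈ -4400.1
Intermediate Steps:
V(a) = 4*a² (V(a) = (2*a)*(2*a) = 4*a²)
B = -2271/16 (B = -147 + 4*(-9/8)² = -147 + 4*(81/64) = -147 + 81/16 = -2271/16 ≈ -141.94)
B*31 = -2271/16*31 = -70401/16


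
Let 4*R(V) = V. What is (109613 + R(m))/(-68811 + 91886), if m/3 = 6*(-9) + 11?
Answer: 438323/92300 ≈ 4.7489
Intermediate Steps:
m = -129 (m = 3*(6*(-9) + 11) = 3*(-54 + 11) = 3*(-43) = -129)
R(V) = V/4
(109613 + R(m))/(-68811 + 91886) = (109613 + (1/4)*(-129))/(-68811 + 91886) = (109613 - 129/4)/23075 = (438323/4)*(1/23075) = 438323/92300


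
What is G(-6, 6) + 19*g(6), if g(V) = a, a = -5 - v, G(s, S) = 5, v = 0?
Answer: -90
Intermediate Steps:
a = -5 (a = -5 - 1*0 = -5 + 0 = -5)
g(V) = -5
G(-6, 6) + 19*g(6) = 5 + 19*(-5) = 5 - 95 = -90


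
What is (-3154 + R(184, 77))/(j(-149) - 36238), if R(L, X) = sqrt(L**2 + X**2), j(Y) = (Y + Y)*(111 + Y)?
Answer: 1577/12457 - sqrt(39785)/24914 ≈ 0.11859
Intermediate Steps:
j(Y) = 2*Y*(111 + Y) (j(Y) = (2*Y)*(111 + Y) = 2*Y*(111 + Y))
(-3154 + R(184, 77))/(j(-149) - 36238) = (-3154 + sqrt(184**2 + 77**2))/(2*(-149)*(111 - 149) - 36238) = (-3154 + sqrt(33856 + 5929))/(2*(-149)*(-38) - 36238) = (-3154 + sqrt(39785))/(11324 - 36238) = (-3154 + sqrt(39785))/(-24914) = (-3154 + sqrt(39785))*(-1/24914) = 1577/12457 - sqrt(39785)/24914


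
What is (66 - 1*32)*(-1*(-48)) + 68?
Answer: 1700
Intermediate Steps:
(66 - 1*32)*(-1*(-48)) + 68 = (66 - 32)*48 + 68 = 34*48 + 68 = 1632 + 68 = 1700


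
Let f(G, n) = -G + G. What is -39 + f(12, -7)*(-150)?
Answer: -39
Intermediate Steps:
f(G, n) = 0
-39 + f(12, -7)*(-150) = -39 + 0*(-150) = -39 + 0 = -39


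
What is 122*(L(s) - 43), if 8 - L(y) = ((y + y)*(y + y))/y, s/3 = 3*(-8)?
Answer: 30866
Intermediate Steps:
s = -72 (s = 3*(3*(-8)) = 3*(-24) = -72)
L(y) = 8 - 4*y (L(y) = 8 - (y + y)*(y + y)/y = 8 - (2*y)*(2*y)/y = 8 - 4*y²/y = 8 - 4*y)
122*(L(s) - 43) = 122*((8 - 4*(-72)) - 43) = 122*((8 + 288) - 43) = 122*(296 - 43) = 122*253 = 30866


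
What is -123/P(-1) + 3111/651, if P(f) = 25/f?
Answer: 52616/5425 ≈ 9.6988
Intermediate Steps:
-123/P(-1) + 3111/651 = -123/(25/(-1)) + 3111/651 = -123/(25*(-1)) + 3111*(1/651) = -123/(-25) + 1037/217 = -123*(-1/25) + 1037/217 = 123/25 + 1037/217 = 52616/5425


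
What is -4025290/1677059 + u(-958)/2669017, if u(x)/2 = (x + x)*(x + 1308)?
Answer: -12992838970730/4476098981003 ≈ -2.9027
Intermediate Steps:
u(x) = 4*x*(1308 + x) (u(x) = 2*((x + x)*(x + 1308)) = 2*((2*x)*(1308 + x)) = 2*(2*x*(1308 + x)) = 4*x*(1308 + x))
-4025290/1677059 + u(-958)/2669017 = -4025290/1677059 + (4*(-958)*(1308 - 958))/2669017 = -4025290*1/1677059 + (4*(-958)*350)*(1/2669017) = -4025290/1677059 - 1341200*1/2669017 = -4025290/1677059 - 1341200/2669017 = -12992838970730/4476098981003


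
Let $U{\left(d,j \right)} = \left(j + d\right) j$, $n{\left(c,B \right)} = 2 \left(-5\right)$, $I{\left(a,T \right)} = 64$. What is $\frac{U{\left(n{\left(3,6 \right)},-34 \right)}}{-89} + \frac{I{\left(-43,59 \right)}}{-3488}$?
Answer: $- \frac{163242}{9701} \approx -16.827$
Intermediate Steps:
$n{\left(c,B \right)} = -10$
$U{\left(d,j \right)} = j \left(d + j\right)$ ($U{\left(d,j \right)} = \left(d + j\right) j = j \left(d + j\right)$)
$\frac{U{\left(n{\left(3,6 \right)},-34 \right)}}{-89} + \frac{I{\left(-43,59 \right)}}{-3488} = \frac{\left(-34\right) \left(-10 - 34\right)}{-89} + \frac{64}{-3488} = \left(-34\right) \left(-44\right) \left(- \frac{1}{89}\right) + 64 \left(- \frac{1}{3488}\right) = 1496 \left(- \frac{1}{89}\right) - \frac{2}{109} = - \frac{1496}{89} - \frac{2}{109} = - \frac{163242}{9701}$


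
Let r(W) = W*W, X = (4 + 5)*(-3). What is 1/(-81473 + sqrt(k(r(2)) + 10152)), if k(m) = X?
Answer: -81473/6637839604 - 45*sqrt(5)/6637839604 ≈ -1.2289e-5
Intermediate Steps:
X = -27 (X = 9*(-3) = -27)
r(W) = W**2
k(m) = -27
1/(-81473 + sqrt(k(r(2)) + 10152)) = 1/(-81473 + sqrt(-27 + 10152)) = 1/(-81473 + sqrt(10125)) = 1/(-81473 + 45*sqrt(5))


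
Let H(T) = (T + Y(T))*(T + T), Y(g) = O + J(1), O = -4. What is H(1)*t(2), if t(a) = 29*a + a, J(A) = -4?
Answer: -840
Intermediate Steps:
Y(g) = -8 (Y(g) = -4 - 4 = -8)
H(T) = 2*T*(-8 + T) (H(T) = (T - 8)*(T + T) = (-8 + T)*(2*T) = 2*T*(-8 + T))
t(a) = 30*a
H(1)*t(2) = (2*1*(-8 + 1))*(30*2) = (2*1*(-7))*60 = -14*60 = -840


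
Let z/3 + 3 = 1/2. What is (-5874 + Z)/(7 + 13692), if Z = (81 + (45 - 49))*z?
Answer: -12903/27398 ≈ -0.47095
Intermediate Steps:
z = -15/2 (z = -9 + 3/2 = -15/2 ≈ -7.5000)
Z = -1155/2 (Z = (81 + (45 - 49))*(-15/2) = (81 - 4)*(-15/2) = 77*(-15/2) = -1155/2 ≈ -577.50)
(-5874 + Z)/(7 + 13692) = (-5874 - 1155/2)/(7 + 13692) = -12903/2/13699 = -12903/2*1/13699 = -12903/27398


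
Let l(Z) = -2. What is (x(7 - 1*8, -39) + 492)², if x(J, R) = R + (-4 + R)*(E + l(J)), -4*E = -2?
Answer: 1071225/4 ≈ 2.6781e+5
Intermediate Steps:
E = ½ (E = -¼*(-2) = ½ ≈ 0.50000)
x(J, R) = 6 - R/2 (x(J, R) = R + (-4 + R)*(½ - 2) = R + (-4 + R)*(-3/2) = R + (6 - 3*R/2) = 6 - R/2)
(x(7 - 1*8, -39) + 492)² = ((6 - ½*(-39)) + 492)² = ((6 + 39/2) + 492)² = (51/2 + 492)² = (1035/2)² = 1071225/4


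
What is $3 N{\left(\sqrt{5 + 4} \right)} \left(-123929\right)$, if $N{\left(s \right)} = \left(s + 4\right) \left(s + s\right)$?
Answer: $-15615054$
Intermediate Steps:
$N{\left(s \right)} = 2 s \left(4 + s\right)$ ($N{\left(s \right)} = \left(4 + s\right) 2 s = 2 s \left(4 + s\right)$)
$3 N{\left(\sqrt{5 + 4} \right)} \left(-123929\right) = 3 \cdot 2 \sqrt{5 + 4} \left(4 + \sqrt{5 + 4}\right) \left(-123929\right) = 3 \cdot 2 \sqrt{9} \left(4 + \sqrt{9}\right) \left(-123929\right) = 3 \cdot 2 \cdot 3 \left(4 + 3\right) \left(-123929\right) = 3 \cdot 2 \cdot 3 \cdot 7 \left(-123929\right) = 3 \cdot 42 \left(-123929\right) = 126 \left(-123929\right) = -15615054$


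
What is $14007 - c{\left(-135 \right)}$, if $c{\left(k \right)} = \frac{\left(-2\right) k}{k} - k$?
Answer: $13874$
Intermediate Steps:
$c{\left(k \right)} = -2 - k$
$14007 - c{\left(-135 \right)} = 14007 - \left(-2 - -135\right) = 14007 - \left(-2 + 135\right) = 14007 - 133 = 13874$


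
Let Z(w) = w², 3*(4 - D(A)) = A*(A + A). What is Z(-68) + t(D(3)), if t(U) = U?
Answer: 4622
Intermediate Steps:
D(A) = 4 - 2*A²/3 (D(A) = 4 - A*(A + A)/3 = 4 - A*2*A/3 = 4 - 2*A²/3)
Z(-68) + t(D(3)) = (-68)² + (4 - ⅔*3²) = 4624 + (4 - ⅔*9) = 4624 + (4 - 6) = 4624 - 2 = 4622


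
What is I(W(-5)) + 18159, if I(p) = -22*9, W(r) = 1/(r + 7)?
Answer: 17961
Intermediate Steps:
W(r) = 1/(7 + r)
I(p) = -198
I(W(-5)) + 18159 = -198 + 18159 = 17961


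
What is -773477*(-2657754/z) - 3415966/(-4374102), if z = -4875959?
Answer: -13184568217023721/31272642249 ≈ -4.2160e+5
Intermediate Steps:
-773477*(-2657754/z) - 3415966/(-4374102) = -773477/((-4875959/(-2657754))) - 3415966/(-4374102) = -773477/((-4875959*(-1/2657754))) - 3415966*(-1/4374102) = -773477/14299/7794 + 1707983/2187051 = -773477*7794/14299 + 1707983/2187051 = -6028479738/14299 + 1707983/2187051 = -13184568217023721/31272642249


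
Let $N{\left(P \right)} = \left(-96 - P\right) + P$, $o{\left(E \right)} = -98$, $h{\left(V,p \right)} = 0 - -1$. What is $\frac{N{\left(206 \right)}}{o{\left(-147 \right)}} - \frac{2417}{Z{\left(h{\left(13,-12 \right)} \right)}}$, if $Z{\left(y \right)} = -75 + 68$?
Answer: $\frac{16967}{49} \approx 346.27$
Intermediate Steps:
$h{\left(V,p \right)} = 1$ ($h{\left(V,p \right)} = 0 + 1 = 1$)
$N{\left(P \right)} = -96$
$Z{\left(y \right)} = -7$
$\frac{N{\left(206 \right)}}{o{\left(-147 \right)}} - \frac{2417}{Z{\left(h{\left(13,-12 \right)} \right)}} = - \frac{96}{-98} - \frac{2417}{-7} = \left(-96\right) \left(- \frac{1}{98}\right) - - \frac{2417}{7} = \frac{48}{49} + \frac{2417}{7} = \frac{16967}{49}$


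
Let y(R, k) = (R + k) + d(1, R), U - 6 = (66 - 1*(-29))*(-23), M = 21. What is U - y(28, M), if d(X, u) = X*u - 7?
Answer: -2249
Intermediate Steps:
d(X, u) = -7 + X*u
U = -2179 (U = 6 + (66 - 1*(-29))*(-23) = 6 + (66 + 29)*(-23) = 6 + 95*(-23) = 6 - 2185 = -2179)
y(R, k) = -7 + k + 2*R (y(R, k) = (R + k) + (-7 + 1*R) = (R + k) + (-7 + R) = -7 + k + 2*R)
U - y(28, M) = -2179 - (-7 + 21 + 2*28) = -2179 - (-7 + 21 + 56) = -2179 - 1*70 = -2179 - 70 = -2249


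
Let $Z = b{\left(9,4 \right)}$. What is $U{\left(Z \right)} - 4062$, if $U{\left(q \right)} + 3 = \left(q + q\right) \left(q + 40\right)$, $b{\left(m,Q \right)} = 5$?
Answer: $-3615$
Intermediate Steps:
$Z = 5$
$U{\left(q \right)} = -3 + 2 q \left(40 + q\right)$ ($U{\left(q \right)} = -3 + \left(q + q\right) \left(q + 40\right) = -3 + 2 q \left(40 + q\right)$)
$U{\left(Z \right)} - 4062 = \left(-3 + 2 \cdot 5^{2} + 80 \cdot 5\right) - 4062 = \left(-3 + 2 \cdot 25 + 400\right) - 4062 = \left(-3 + 50 + 400\right) - 4062 = 447 - 4062 = -3615$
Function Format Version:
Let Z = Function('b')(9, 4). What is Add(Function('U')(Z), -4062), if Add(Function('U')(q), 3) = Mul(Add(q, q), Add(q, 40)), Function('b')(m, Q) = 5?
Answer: -3615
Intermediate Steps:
Z = 5
Function('U')(q) = Add(-3, Mul(2, q, Add(40, q))) (Function('U')(q) = Add(-3, Mul(Add(q, q), Add(q, 40))) = Add(-3, Mul(Mul(2, q), Add(40, q))) = Add(-3, Mul(2, q, Add(40, q))))
Add(Function('U')(Z), -4062) = Add(Add(-3, Mul(2, Pow(5, 2)), Mul(80, 5)), -4062) = Add(Add(-3, Mul(2, 25), 400), -4062) = Add(Add(-3, 50, 400), -4062) = Add(447, -4062) = -3615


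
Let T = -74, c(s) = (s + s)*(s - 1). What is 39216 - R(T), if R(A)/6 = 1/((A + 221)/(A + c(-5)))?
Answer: 274516/7 ≈ 39217.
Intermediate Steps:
c(s) = 2*s*(-1 + s) (c(s) = (2*s)*(-1 + s) = 2*s*(-1 + s))
R(A) = 6*(60 + A)/(221 + A) (R(A) = 6/(((A + 221)/(A + 2*(-5)*(-1 - 5)))) = 6/(((221 + A)/(A + 2*(-5)*(-6)))) = 6/(((221 + A)/(A + 60))) = 6/(((221 + A)/(60 + A))) = 6*((60 + A)/(221 + A)) = 6*(60 + A)/(221 + A))
39216 - R(T) = 39216 - 6*(60 - 74)/(221 - 74) = 39216 - 6*(-14)/147 = 39216 - 1*(-4/7) = 39216 + 4/7 = 274516/7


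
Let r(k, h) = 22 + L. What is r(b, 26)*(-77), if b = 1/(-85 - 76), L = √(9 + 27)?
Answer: -2156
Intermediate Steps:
L = 6 (L = √36 = 6)
b = -1/161 (b = 1/(-161) = -1/161 ≈ -0.0062112)
r(k, h) = 28 (r(k, h) = 22 + 6 = 28)
r(b, 26)*(-77) = 28*(-77) = -2156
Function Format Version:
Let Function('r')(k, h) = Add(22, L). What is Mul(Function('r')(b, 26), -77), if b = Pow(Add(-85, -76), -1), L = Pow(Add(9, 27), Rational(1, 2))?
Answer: -2156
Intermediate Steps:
L = 6 (L = Pow(36, Rational(1, 2)) = 6)
b = Rational(-1, 161) (b = Pow(-161, -1) = Rational(-1, 161) ≈ -0.0062112)
Function('r')(k, h) = 28 (Function('r')(k, h) = Add(22, 6) = 28)
Mul(Function('r')(b, 26), -77) = Mul(28, -77) = -2156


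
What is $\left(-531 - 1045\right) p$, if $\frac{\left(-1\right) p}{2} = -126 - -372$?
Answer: $775392$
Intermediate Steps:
$p = -492$ ($p = - 2 \left(-126 - -372\right) = - 2 \left(-126 + 372\right) = \left(-2\right) 246 = -492$)
$\left(-531 - 1045\right) p = \left(-531 - 1045\right) \left(-492\right) = \left(-1576\right) \left(-492\right) = 775392$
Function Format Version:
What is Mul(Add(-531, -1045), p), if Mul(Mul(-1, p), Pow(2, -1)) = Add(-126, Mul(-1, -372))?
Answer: 775392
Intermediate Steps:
p = -492 (p = Mul(-2, Add(-126, Mul(-1, -372))) = Mul(-2, Add(-126, 372)) = Mul(-2, 246) = -492)
Mul(Add(-531, -1045), p) = Mul(Add(-531, -1045), -492) = Mul(-1576, -492) = 775392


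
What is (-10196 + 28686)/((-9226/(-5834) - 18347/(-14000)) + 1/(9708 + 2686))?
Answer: 668474480020000/104555336029 ≈ 6393.5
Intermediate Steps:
(-10196 + 28686)/((-9226/(-5834) - 18347/(-14000)) + 1/(9708 + 2686)) = 18490/((-9226*(-1/5834) - 18347*(-1/14000)) + 1/12394) = 18490/((4613/2917 + 2621/2000) + 1/12394) = 18490/(16871457/5834000 + 1/12394) = 18490/(104555336029/36153298000) = 18490*(36153298000/104555336029) = 668474480020000/104555336029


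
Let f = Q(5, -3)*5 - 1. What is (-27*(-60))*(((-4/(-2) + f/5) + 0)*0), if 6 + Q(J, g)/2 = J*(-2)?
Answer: 0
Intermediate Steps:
Q(J, g) = -12 - 4*J (Q(J, g) = -12 + 2*(J*(-2)) = -12 + 2*(-2*J) = -12 - 4*J)
f = -161 (f = (-12 - 4*5)*5 - 1 = (-12 - 20)*5 - 1 = -32*5 - 1 = -160 - 1 = -161)
(-27*(-60))*(((-4/(-2) + f/5) + 0)*0) = (-27*(-60))*(((-4/(-2) - 161/5) + 0)*0) = 1620*(((-4*(-½) - 161*⅕) + 0)*0) = 1620*(((2 - 161/5) + 0)*0) = 1620*((-151/5 + 0)*0) = 1620*(-151/5*0) = 1620*0 = 0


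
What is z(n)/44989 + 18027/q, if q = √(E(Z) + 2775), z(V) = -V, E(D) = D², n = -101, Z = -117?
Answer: 101/44989 + 6009*√21/196 ≈ 140.50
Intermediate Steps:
q = 28*√21 (q = √((-117)² + 2775) = √(13689 + 2775) = √16464 = 28*√21 ≈ 128.31)
z(n)/44989 + 18027/q = -1*(-101)/44989 + 18027/((28*√21)) = 101*(1/44989) + 18027*(√21/588) = 101/44989 + 6009*√21/196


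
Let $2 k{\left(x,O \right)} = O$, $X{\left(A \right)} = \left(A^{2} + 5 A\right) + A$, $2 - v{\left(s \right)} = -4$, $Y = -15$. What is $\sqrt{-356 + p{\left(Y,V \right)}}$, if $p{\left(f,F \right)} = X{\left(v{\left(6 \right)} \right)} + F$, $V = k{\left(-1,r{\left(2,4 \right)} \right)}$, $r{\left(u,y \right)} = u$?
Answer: $i \sqrt{283} \approx 16.823 i$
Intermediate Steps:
$v{\left(s \right)} = 6$ ($v{\left(s \right)} = 2 - -4 = 2 + 4 = 6$)
$X{\left(A \right)} = A^{2} + 6 A$
$k{\left(x,O \right)} = \frac{O}{2}$
$V = 1$ ($V = \frac{1}{2} \cdot 2 = 1$)
$p{\left(f,F \right)} = 72 + F$ ($p{\left(f,F \right)} = 6 \left(6 + 6\right) + F = 6 \cdot 12 + F = 72 + F$)
$\sqrt{-356 + p{\left(Y,V \right)}} = \sqrt{-356 + \left(72 + 1\right)} = \sqrt{-356 + 73} = \sqrt{-283} = i \sqrt{283}$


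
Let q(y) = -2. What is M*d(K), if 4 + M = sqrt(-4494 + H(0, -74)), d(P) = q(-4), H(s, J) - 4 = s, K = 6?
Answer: 8 - 2*I*sqrt(4490) ≈ 8.0 - 134.01*I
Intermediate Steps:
H(s, J) = 4 + s
d(P) = -2
M = -4 + I*sqrt(4490) (M = -4 + sqrt(-4494 + (4 + 0)) = -4 + sqrt(-4494 + 4) = -4 + sqrt(-4490) = -4 + I*sqrt(4490) ≈ -4.0 + 67.007*I)
M*d(K) = (-4 + I*sqrt(4490))*(-2) = 8 - 2*I*sqrt(4490)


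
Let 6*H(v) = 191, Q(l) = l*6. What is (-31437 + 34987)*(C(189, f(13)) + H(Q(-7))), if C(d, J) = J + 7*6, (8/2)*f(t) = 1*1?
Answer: 1577975/6 ≈ 2.6300e+5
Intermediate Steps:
Q(l) = 6*l
H(v) = 191/6 (H(v) = (⅙)*191 = 191/6)
f(t) = ¼ (f(t) = (1*1)/4 = (¼)*1 = ¼)
C(d, J) = 42 + J (C(d, J) = J + 42 = 42 + J)
(-31437 + 34987)*(C(189, f(13)) + H(Q(-7))) = (-31437 + 34987)*((42 + ¼) + 191/6) = 3550*(169/4 + 191/6) = 3550*(889/12) = 1577975/6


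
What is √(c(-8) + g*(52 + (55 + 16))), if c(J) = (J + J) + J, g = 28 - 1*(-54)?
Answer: 3*√1118 ≈ 100.31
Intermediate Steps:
g = 82 (g = 28 + 54 = 82)
c(J) = 3*J (c(J) = 2*J + J = 3*J)
√(c(-8) + g*(52 + (55 + 16))) = √(3*(-8) + 82*(52 + (55 + 16))) = √(-24 + 82*(52 + 71)) = √(-24 + 82*123) = √(-24 + 10086) = √10062 = 3*√1118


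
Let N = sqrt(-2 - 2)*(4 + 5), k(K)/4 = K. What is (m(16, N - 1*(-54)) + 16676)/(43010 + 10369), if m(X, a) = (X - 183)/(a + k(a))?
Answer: 5002633/16013700 + 167*I/48041100 ≈ 0.3124 + 3.4762e-6*I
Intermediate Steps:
k(K) = 4*K
N = 18*I (N = sqrt(-4)*9 = (2*I)*9 = 18*I ≈ 18.0*I)
m(X, a) = (-183 + X)/(5*a) (m(X, a) = (X - 183)/(a + 4*a) = (-183 + X)/((5*a)) = (-183 + X)*(1/(5*a)) = (-183 + X)/(5*a))
(m(16, N - 1*(-54)) + 16676)/(43010 + 10369) = ((-183 + 16)/(5*(18*I - 1*(-54))) + 16676)/(43010 + 10369) = ((1/5)*(-167)/(18*I + 54) + 16676)/53379 = ((1/5)*(-167)/(54 + 18*I) + 16676)*(1/53379) = ((1/5)*((54 - 18*I)/3240)*(-167) + 16676)*(1/53379) = ((-167/300 + 167*I/900) + 16676)*(1/53379) = (5002633/300 + 167*I/900)*(1/53379) = 5002633/16013700 + 167*I/48041100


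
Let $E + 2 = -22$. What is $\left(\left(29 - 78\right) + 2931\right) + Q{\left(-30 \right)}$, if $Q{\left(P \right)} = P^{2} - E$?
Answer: $3806$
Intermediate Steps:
$E = -24$ ($E = -2 - 22 = -24$)
$Q{\left(P \right)} = 24 + P^{2}$ ($Q{\left(P \right)} = P^{2} - -24 = P^{2} + 24 = 24 + P^{2}$)
$\left(\left(29 - 78\right) + 2931\right) + Q{\left(-30 \right)} = \left(\left(29 - 78\right) + 2931\right) + \left(24 + \left(-30\right)^{2}\right) = \left(\left(29 - 78\right) + 2931\right) + \left(24 + 900\right) = \left(-49 + 2931\right) + 924 = 2882 + 924 = 3806$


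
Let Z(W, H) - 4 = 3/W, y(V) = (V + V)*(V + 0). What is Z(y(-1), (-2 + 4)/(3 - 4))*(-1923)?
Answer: -21153/2 ≈ -10577.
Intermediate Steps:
y(V) = 2*V**2 (y(V) = (2*V)*V = 2*V**2)
Z(W, H) = 4 + 3/W
Z(y(-1), (-2 + 4)/(3 - 4))*(-1923) = (4 + 3/((2*(-1)**2)))*(-1923) = (4 + 3/((2*1)))*(-1923) = (4 + 3/2)*(-1923) = (11/2)*(-1923) = -21153/2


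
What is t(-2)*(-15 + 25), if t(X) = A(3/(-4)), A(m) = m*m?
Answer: 45/8 ≈ 5.6250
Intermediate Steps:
A(m) = m**2
t(X) = 9/16 (t(X) = (3/(-4))**2 = (3*(-1/4))**2 = (-3/4)**2 = 9/16)
t(-2)*(-15 + 25) = 9*(-15 + 25)/16 = (9/16)*10 = 45/8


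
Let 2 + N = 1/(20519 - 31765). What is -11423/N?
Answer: 128463058/22493 ≈ 5711.2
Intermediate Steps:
N = -22493/11246 (N = -2 + 1/(20519 - 31765) = -2 + 1/(-11246) = -2 - 1/11246 = -22493/11246 ≈ -2.0001)
-11423/N = -11423/(-22493/11246) = -11423*(-11246/22493) = 128463058/22493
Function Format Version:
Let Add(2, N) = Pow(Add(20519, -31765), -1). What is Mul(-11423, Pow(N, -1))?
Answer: Rational(128463058, 22493) ≈ 5711.2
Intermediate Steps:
N = Rational(-22493, 11246) (N = Add(-2, Pow(Add(20519, -31765), -1)) = Add(-2, Pow(-11246, -1)) = Add(-2, Rational(-1, 11246)) = Rational(-22493, 11246) ≈ -2.0001)
Mul(-11423, Pow(N, -1)) = Mul(-11423, Pow(Rational(-22493, 11246), -1)) = Mul(-11423, Rational(-11246, 22493)) = Rational(128463058, 22493)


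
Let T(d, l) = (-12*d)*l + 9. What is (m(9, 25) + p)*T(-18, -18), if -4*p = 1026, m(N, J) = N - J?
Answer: 2114055/2 ≈ 1.0570e+6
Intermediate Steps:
T(d, l) = 9 - 12*d*l (T(d, l) = -12*d*l + 9 = 9 - 12*d*l)
p = -513/2 (p = -¼*1026 = -513/2 ≈ -256.50)
(m(9, 25) + p)*T(-18, -18) = ((9 - 1*25) - 513/2)*(9 - 12*(-18)*(-18)) = ((9 - 25) - 513/2)*(9 - 3888) = (-16 - 513/2)*(-3879) = -545/2*(-3879) = 2114055/2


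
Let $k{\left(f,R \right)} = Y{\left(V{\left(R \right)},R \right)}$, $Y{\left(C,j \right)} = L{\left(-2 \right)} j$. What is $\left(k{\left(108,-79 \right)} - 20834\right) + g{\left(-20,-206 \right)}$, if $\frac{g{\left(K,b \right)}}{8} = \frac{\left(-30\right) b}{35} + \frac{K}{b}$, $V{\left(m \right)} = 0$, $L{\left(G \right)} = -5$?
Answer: $- \frac{13717495}{721} \approx -19026.0$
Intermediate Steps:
$Y{\left(C,j \right)} = - 5 j$
$k{\left(f,R \right)} = - 5 R$
$g{\left(K,b \right)} = - \frac{48 b}{7} + \frac{8 K}{b}$ ($g{\left(K,b \right)} = 8 \left(\frac{\left(-30\right) b}{35} + \frac{K}{b}\right) = 8 \left(- 30 b \frac{1}{35} + \frac{K}{b}\right) = 8 \left(- \frac{6 b}{7} + \frac{K}{b}\right) = - \frac{48 b}{7} + \frac{8 K}{b}$)
$\left(k{\left(108,-79 \right)} - 20834\right) + g{\left(-20,-206 \right)} = \left(\left(-5\right) \left(-79\right) - 20834\right) + \left(\left(- \frac{48}{7}\right) \left(-206\right) + 8 \left(-20\right) \frac{1}{-206}\right) = \left(395 - 20834\right) + \left(\frac{9888}{7} + 8 \left(-20\right) \left(- \frac{1}{206}\right)\right) = -20439 + \left(\frac{9888}{7} + \frac{80}{103}\right) = -20439 + \frac{1019024}{721} = - \frac{13717495}{721}$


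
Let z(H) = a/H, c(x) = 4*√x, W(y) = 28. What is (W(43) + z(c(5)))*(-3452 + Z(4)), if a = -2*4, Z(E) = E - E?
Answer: -96656 + 6904*√5/5 ≈ -93569.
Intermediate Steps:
Z(E) = 0
a = -8
z(H) = -8/H
(W(43) + z(c(5)))*(-3452 + Z(4)) = (28 - 8*√5/20)*(-3452 + 0) = (28 - 2*√5/5)*(-3452) = -96656 + 6904*√5/5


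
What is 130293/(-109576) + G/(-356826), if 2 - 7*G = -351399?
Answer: -181974313051/136848480216 ≈ -1.3298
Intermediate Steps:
G = 351401/7 (G = 2/7 - ⅐*(-351399) = 2/7 + 351399/7 = 351401/7 ≈ 50200.)
130293/(-109576) + G/(-356826) = 130293/(-109576) + (351401/7)/(-356826) = 130293*(-1/109576) + (351401/7)*(-1/356826) = -130293/109576 - 351401/2497782 = -181974313051/136848480216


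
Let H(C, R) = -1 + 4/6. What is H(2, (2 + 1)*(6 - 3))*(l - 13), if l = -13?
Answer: 26/3 ≈ 8.6667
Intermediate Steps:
H(C, R) = -⅓ (H(C, R) = -1 + 4*(⅙) = -1 + ⅔ = -⅓)
H(2, (2 + 1)*(6 - 3))*(l - 13) = -(-13 - 13)/3 = -⅓*(-26) = 26/3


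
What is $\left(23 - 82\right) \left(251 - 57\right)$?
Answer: $-11446$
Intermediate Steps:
$\left(23 - 82\right) \left(251 - 57\right) = \left(-59\right) 194 = -11446$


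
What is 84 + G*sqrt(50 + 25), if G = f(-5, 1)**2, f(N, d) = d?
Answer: 84 + 5*sqrt(3) ≈ 92.660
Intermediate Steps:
G = 1 (G = 1**2 = 1)
84 + G*sqrt(50 + 25) = 84 + 1*sqrt(50 + 25) = 84 + 1*sqrt(75) = 84 + 1*(5*sqrt(3)) = 84 + 5*sqrt(3)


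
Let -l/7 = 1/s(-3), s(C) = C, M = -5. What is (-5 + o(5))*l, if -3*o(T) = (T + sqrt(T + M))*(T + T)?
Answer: -455/9 ≈ -50.556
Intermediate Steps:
o(T) = -2*T*(T + sqrt(-5 + T))/3 (o(T) = -(T + sqrt(T - 5))*(T + T)/3 = -(T + sqrt(-5 + T))*2*T/3 = -2*T*(T + sqrt(-5 + T))/3)
l = 7/3 (l = -7/(-3) = -7*(-1/3) = 7/3 ≈ 2.3333)
(-5 + o(5))*l = (-5 - 2/3*5*(5 + sqrt(-5 + 5)))*(7/3) = (-5 - 2/3*5*(5 + sqrt(0)))*(7/3) = (-5 - 2/3*5*(5 + 0))*(7/3) = (-5 - 2/3*5*5)*(7/3) = (-5 - 50/3)*(7/3) = -65/3*7/3 = -455/9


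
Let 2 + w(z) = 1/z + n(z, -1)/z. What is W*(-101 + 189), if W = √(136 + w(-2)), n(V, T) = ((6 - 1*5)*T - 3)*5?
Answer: 44*√574 ≈ 1054.2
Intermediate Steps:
n(V, T) = -15 + 5*T (n(V, T) = ((6 - 5)*T - 3)*5 = (1*T - 3)*5 = (T - 3)*5 = (-3 + T)*5 = -15 + 5*T)
w(z) = -2 - 19/z (w(z) = -2 + (1/z + (-15 + 5*(-1))/z) = -2 + (1/z + (-15 - 5)/z) = -2 + (1/z - 20/z) = -2 - 19/z)
W = √574/2 (W = √(136 + (-2 - 19/(-2))) = √(136 + (-2 - 19*(-½))) = √(136 + (-2 + 19/2)) = √(136 + 15/2) = √(287/2) = √574/2 ≈ 11.979)
W*(-101 + 189) = (√574/2)*(-101 + 189) = (√574/2)*88 = 44*√574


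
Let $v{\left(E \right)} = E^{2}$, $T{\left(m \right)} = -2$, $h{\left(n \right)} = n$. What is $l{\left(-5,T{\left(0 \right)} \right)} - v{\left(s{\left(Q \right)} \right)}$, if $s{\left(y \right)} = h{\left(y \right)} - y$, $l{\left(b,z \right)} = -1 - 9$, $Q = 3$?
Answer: $-10$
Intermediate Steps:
$l{\left(b,z \right)} = -10$
$s{\left(y \right)} = 0$ ($s{\left(y \right)} = y - y = 0$)
$l{\left(-5,T{\left(0 \right)} \right)} - v{\left(s{\left(Q \right)} \right)} = -10 - 0^{2} = -10 - 0 = -10 + 0 = -10$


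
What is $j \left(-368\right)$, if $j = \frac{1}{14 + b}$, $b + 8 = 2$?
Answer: $-46$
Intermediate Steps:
$b = -6$ ($b = -8 + 2 = -6$)
$j = \frac{1}{8}$ ($j = \frac{1}{14 - 6} = \frac{1}{8} \approx 0.125$)
$j \left(-368\right) = \frac{1}{8} \left(-368\right) = -46$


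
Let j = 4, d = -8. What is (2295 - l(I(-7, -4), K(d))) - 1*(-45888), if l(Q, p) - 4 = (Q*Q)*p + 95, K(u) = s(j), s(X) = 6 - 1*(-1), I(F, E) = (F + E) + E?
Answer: 46509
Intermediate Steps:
I(F, E) = F + 2*E (I(F, E) = (E + F) + E = F + 2*E)
s(X) = 7 (s(X) = 6 + 1 = 7)
K(u) = 7
l(Q, p) = 99 + p*Q² (l(Q, p) = 4 + ((Q*Q)*p + 95) = 4 + (Q²*p + 95) = 4 + (p*Q² + 95) = 4 + (95 + p*Q²) = 99 + p*Q²)
(2295 - l(I(-7, -4), K(d))) - 1*(-45888) = (2295 - (99 + 7*(-7 + 2*(-4))²)) - 1*(-45888) = (2295 - (99 + 7*(-7 - 8)²)) + 45888 = (2295 - (99 + 7*(-15)²)) + 45888 = (2295 - (99 + 7*225)) + 45888 = (2295 - (99 + 1575)) + 45888 = (2295 - 1*1674) + 45888 = (2295 - 1674) + 45888 = 621 + 45888 = 46509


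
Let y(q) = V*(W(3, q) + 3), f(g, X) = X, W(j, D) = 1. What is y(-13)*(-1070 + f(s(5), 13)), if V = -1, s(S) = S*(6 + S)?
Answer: 4228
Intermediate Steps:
y(q) = -4 (y(q) = -(1 + 3) = -1*4 = -4)
y(-13)*(-1070 + f(s(5), 13)) = -4*(-1070 + 13) = -4*(-1057) = 4228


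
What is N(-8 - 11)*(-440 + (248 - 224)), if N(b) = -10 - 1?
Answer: 4576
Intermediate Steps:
N(b) = -11
N(-8 - 11)*(-440 + (248 - 224)) = -11*(-440 + (248 - 224)) = -11*(-440 + 24) = -11*(-416) = 4576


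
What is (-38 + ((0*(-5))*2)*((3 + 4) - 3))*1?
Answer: -38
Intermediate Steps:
(-38 + ((0*(-5))*2)*((3 + 4) - 3))*1 = (-38 + (0*2)*(7 - 3))*1 = (-38 + 0*4)*1 = (-38 + 0)*1 = -38*1 = -38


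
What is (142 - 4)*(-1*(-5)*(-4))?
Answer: -2760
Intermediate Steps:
(142 - 4)*(-1*(-5)*(-4)) = 138*(5*(-4)) = 138*(-20) = -2760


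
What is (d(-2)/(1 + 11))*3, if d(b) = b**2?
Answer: 1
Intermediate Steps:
(d(-2)/(1 + 11))*3 = ((-2)**2/(1 + 11))*3 = (4/12)*3 = ((1/12)*4)*3 = (1/3)*3 = 1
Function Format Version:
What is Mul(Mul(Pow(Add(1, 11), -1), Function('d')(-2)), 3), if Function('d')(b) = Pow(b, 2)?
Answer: 1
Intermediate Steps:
Mul(Mul(Pow(Add(1, 11), -1), Function('d')(-2)), 3) = Mul(Mul(Pow(Add(1, 11), -1), Pow(-2, 2)), 3) = Mul(Mul(Pow(12, -1), 4), 3) = Mul(Mul(Rational(1, 12), 4), 3) = Mul(Rational(1, 3), 3) = 1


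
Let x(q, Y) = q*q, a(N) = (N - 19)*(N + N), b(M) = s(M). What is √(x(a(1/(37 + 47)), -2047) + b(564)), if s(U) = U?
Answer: √7022530201/3528 ≈ 23.753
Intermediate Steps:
b(M) = M
a(N) = 2*N*(-19 + N) (a(N) = (-19 + N)*(2*N) = 2*N*(-19 + N))
x(q, Y) = q²
√(x(a(1/(37 + 47)), -2047) + b(564)) = √((2*(-19 + 1/(37 + 47))/(37 + 47))² + 564) = √((2*(-19 + 1/84)/84)² + 564) = √((2*(1/84)*(-19 + 1/84))² + 564) = √((2*(1/84)*(-1595/84))² + 564) = √((-1595/3528)² + 564) = √(2544025/12446784 + 564) = √(7022530201/12446784) = √7022530201/3528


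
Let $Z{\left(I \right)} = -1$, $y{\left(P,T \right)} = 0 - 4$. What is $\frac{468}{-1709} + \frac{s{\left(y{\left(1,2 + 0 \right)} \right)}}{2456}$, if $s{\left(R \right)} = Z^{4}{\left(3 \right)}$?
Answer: $- \frac{1147699}{4197304} \approx -0.27344$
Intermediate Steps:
$y{\left(P,T \right)} = -4$ ($y{\left(P,T \right)} = 0 - 4 = -4$)
$s{\left(R \right)} = 1$ ($s{\left(R \right)} = \left(-1\right)^{4} = 1$)
$\frac{468}{-1709} + \frac{s{\left(y{\left(1,2 + 0 \right)} \right)}}{2456} = \frac{468}{-1709} + 1 \cdot \frac{1}{2456} = 468 \left(- \frac{1}{1709}\right) + 1 \cdot \frac{1}{2456} = - \frac{468}{1709} + \frac{1}{2456} = - \frac{1147699}{4197304}$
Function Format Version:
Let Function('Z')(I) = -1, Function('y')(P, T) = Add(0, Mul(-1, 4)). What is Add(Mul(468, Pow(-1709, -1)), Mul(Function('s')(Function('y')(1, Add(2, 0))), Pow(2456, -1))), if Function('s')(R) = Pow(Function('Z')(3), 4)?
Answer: Rational(-1147699, 4197304) ≈ -0.27344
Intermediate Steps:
Function('y')(P, T) = -4 (Function('y')(P, T) = Add(0, -4) = -4)
Function('s')(R) = 1 (Function('s')(R) = Pow(-1, 4) = 1)
Add(Mul(468, Pow(-1709, -1)), Mul(Function('s')(Function('y')(1, Add(2, 0))), Pow(2456, -1))) = Add(Mul(468, Pow(-1709, -1)), Mul(1, Pow(2456, -1))) = Add(Mul(468, Rational(-1, 1709)), Mul(1, Rational(1, 2456))) = Add(Rational(-468, 1709), Rational(1, 2456)) = Rational(-1147699, 4197304)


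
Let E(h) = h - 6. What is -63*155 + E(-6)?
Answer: -9777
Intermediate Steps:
E(h) = -6 + h
-63*155 + E(-6) = -63*155 + (-6 - 6) = -9765 - 12 = -9777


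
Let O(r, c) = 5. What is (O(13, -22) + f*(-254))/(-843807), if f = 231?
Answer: 58669/843807 ≈ 0.069529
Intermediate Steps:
(O(13, -22) + f*(-254))/(-843807) = (5 + 231*(-254))/(-843807) = (5 - 58674)*(-1/843807) = -58669*(-1/843807) = 58669/843807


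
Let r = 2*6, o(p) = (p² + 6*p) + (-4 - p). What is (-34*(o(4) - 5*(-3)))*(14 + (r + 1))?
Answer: -43146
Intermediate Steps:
o(p) = -4 + p² + 5*p
r = 12
(-34*(o(4) - 5*(-3)))*(14 + (r + 1)) = (-34*((-4 + 4² + 5*4) - 5*(-3)))*(14 + (12 + 1)) = (-34*((-4 + 16 + 20) + 15))*(14 + 13) = -34*(32 + 15)*27 = -34*47*27 = -1598*27 = -43146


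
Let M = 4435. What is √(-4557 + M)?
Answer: I*√122 ≈ 11.045*I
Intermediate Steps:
√(-4557 + M) = √(-4557 + 4435) = √(-122) = I*√122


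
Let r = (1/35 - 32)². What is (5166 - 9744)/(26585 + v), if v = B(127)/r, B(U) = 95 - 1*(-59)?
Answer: -5732393058/33288888835 ≈ -0.17220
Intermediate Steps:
r = 1252161/1225 (r = (1/35 - 32)² = (-1119/35)² = 1252161/1225 ≈ 1022.2)
B(U) = 154 (B(U) = 95 + 59 = 154)
v = 188650/1252161 (v = 154/(1252161/1225) = 154*(1225/1252161) = 188650/1252161 ≈ 0.15066)
(5166 - 9744)/(26585 + v) = (5166 - 9744)/(26585 + 188650/1252161) = -4578/33288888835/1252161 = -4578*1252161/33288888835 = -5732393058/33288888835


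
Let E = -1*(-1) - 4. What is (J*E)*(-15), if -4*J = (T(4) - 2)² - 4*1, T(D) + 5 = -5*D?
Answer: -32625/4 ≈ -8156.3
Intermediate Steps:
T(D) = -5 - 5*D
E = -3 (E = 1 - 4 = -3)
J = -725/4 (J = -(((-5 - 5*4) - 2)² - 4*1)/4 = -(((-5 - 20) - 2)² - 4)/4 = -((-25 - 2)² - 4)/4 = -((-27)² - 4)/4 = -(729 - 4)/4 = -¼*725 = -725/4 ≈ -181.25)
(J*E)*(-15) = -725/4*(-3)*(-15) = (2175/4)*(-15) = -32625/4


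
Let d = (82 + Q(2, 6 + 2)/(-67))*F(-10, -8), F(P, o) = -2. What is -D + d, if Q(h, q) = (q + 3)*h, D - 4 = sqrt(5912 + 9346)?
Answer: -11212/67 - sqrt(15258) ≈ -290.87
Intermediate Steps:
D = 4 + sqrt(15258) (D = 4 + sqrt(5912 + 9346) = 4 + sqrt(15258) ≈ 127.52)
Q(h, q) = h*(3 + q) (Q(h, q) = (3 + q)*h = h*(3 + q))
d = -10944/67 (d = (82 + (2*(3 + (6 + 2)))/(-67))*(-2) = (82 + (2*(3 + 8))*(-1/67))*(-2) = (82 + (2*11)*(-1/67))*(-2) = (82 + 22*(-1/67))*(-2) = (82 - 22/67)*(-2) = (5472/67)*(-2) = -10944/67 ≈ -163.34)
-D + d = -(4 + sqrt(15258)) - 10944/67 = (-4 - sqrt(15258)) - 10944/67 = -11212/67 - sqrt(15258)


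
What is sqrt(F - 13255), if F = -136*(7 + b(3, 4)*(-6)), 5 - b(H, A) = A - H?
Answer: I*sqrt(10943) ≈ 104.61*I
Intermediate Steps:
b(H, A) = 5 + H - A (b(H, A) = 5 - (A - H) = 5 + (H - A) = 5 + H - A)
F = 2312 (F = -136*(7 + (5 + 3 - 1*4)*(-6)) = -136*(7 + (5 + 3 - 4)*(-6)) = -136*(7 + 4*(-6)) = -136*(7 - 24) = -136*(-17) = 2312)
sqrt(F - 13255) = sqrt(2312 - 13255) = sqrt(-10943) = I*sqrt(10943)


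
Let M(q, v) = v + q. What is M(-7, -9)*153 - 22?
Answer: -2470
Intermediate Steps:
M(q, v) = q + v
M(-7, -9)*153 - 22 = (-7 - 9)*153 - 22 = -16*153 - 22 = -2448 - 22 = -2470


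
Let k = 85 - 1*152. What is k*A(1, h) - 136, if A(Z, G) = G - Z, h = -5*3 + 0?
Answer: 936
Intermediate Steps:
h = -15 (h = -15 + 0 = -15)
k = -67 (k = 85 - 152 = -67)
k*A(1, h) - 136 = -67*(-15 - 1*1) - 136 = -67*(-15 - 1) - 136 = -67*(-16) - 136 = 1072 - 136 = 936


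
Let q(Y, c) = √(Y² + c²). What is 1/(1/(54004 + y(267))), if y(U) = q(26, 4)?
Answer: 54004 + 2*√173 ≈ 54030.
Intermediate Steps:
y(U) = 2*√173 (y(U) = √(26² + 4²) = √(676 + 16) = √692 = 2*√173)
1/(1/(54004 + y(267))) = 1/(1/(54004 + 2*√173)) = 54004 + 2*√173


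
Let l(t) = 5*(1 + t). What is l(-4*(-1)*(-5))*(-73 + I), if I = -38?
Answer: 10545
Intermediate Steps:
l(t) = 5 + 5*t
l(-4*(-1)*(-5))*(-73 + I) = (5 + 5*(-4*(-1)*(-5)))*(-73 - 38) = (5 + 5*(4*(-5)))*(-111) = (5 + 5*(-20))*(-111) = (5 - 100)*(-111) = -95*(-111) = 10545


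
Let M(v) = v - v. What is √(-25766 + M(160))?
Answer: I*√25766 ≈ 160.52*I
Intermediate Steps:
M(v) = 0
√(-25766 + M(160)) = √(-25766 + 0) = √(-25766) = I*√25766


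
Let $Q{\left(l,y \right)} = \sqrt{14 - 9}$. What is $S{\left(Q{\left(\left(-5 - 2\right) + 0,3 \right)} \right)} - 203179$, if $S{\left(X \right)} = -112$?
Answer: $-203291$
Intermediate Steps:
$Q{\left(l,y \right)} = \sqrt{5}$
$S{\left(Q{\left(\left(-5 - 2\right) + 0,3 \right)} \right)} - 203179 = -112 - 203179 = -203291$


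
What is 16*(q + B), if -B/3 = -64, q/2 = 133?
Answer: 7328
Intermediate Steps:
q = 266 (q = 2*133 = 266)
B = 192 (B = -3*(-64) = 192)
16*(q + B) = 16*(266 + 192) = 16*458 = 7328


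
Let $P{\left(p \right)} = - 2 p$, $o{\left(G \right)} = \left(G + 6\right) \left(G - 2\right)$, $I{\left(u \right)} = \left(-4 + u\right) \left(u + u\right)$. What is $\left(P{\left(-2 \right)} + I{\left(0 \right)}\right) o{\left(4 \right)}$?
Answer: $80$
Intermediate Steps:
$I{\left(u \right)} = 2 u \left(-4 + u\right)$ ($I{\left(u \right)} = \left(-4 + u\right) 2 u = 2 u \left(-4 + u\right)$)
$o{\left(G \right)} = \left(-2 + G\right) \left(6 + G\right)$ ($o{\left(G \right)} = \left(6 + G\right) \left(-2 + G\right) = \left(-2 + G\right) \left(6 + G\right)$)
$\left(P{\left(-2 \right)} + I{\left(0 \right)}\right) o{\left(4 \right)} = \left(\left(-2\right) \left(-2\right) + 2 \cdot 0 \left(-4 + 0\right)\right) \left(-12 + 4^{2} + 4 \cdot 4\right) = \left(4 + 2 \cdot 0 \left(-4\right)\right) \left(-12 + 16 + 16\right) = \left(4 + 0\right) 20 = 4 \cdot 20 = 80$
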